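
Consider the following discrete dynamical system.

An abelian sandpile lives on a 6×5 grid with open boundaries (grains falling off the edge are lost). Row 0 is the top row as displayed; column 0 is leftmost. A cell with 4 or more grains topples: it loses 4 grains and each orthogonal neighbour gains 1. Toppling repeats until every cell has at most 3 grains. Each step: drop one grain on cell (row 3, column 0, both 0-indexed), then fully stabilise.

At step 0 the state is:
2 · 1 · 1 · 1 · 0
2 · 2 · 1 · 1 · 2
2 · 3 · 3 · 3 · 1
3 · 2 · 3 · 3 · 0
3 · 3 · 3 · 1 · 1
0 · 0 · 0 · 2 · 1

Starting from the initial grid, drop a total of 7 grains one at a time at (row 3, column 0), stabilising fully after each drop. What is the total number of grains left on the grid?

[0] 2 · 1 · 1 · 1 · 0
2 · 2 · 1 · 1 · 2
2 · 3 · 3 · 3 · 1
3 · 2 · 3 · 3 · 0
3 · 3 · 3 · 1 · 1
0 · 0 · 0 · 2 · 1
[1] 2 · 1 · 1 · 1 · 0
3 · 3 · 2 · 2 · 2
0 · 2 · 2 · 1 · 2
3 · 2 · 3 · 1 · 1
1 · 2 · 1 · 3 · 1
1 · 1 · 1 · 2 · 1
[2] 2 · 1 · 1 · 1 · 0
3 · 3 · 2 · 2 · 2
1 · 2 · 2 · 1 · 2
0 · 3 · 3 · 1 · 1
2 · 2 · 1 · 3 · 1
1 · 1 · 1 · 2 · 1
[3] 2 · 1 · 1 · 1 · 0
3 · 3 · 2 · 2 · 2
1 · 2 · 2 · 1 · 2
1 · 3 · 3 · 1 · 1
2 · 2 · 1 · 3 · 1
1 · 1 · 1 · 2 · 1
[4] 2 · 1 · 1 · 1 · 0
3 · 3 · 2 · 2 · 2
1 · 2 · 2 · 1 · 2
2 · 3 · 3 · 1 · 1
2 · 2 · 1 · 3 · 1
1 · 1 · 1 · 2 · 1
[5] 2 · 1 · 1 · 1 · 0
3 · 3 · 2 · 2 · 2
1 · 2 · 2 · 1 · 2
3 · 3 · 3 · 1 · 1
2 · 2 · 1 · 3 · 1
1 · 1 · 1 · 2 · 1
[6] 2 · 1 · 1 · 1 · 0
3 · 3 · 2 · 2 · 2
2 · 3 · 3 · 1 · 2
1 · 1 · 0 · 2 · 1
3 · 3 · 2 · 3 · 1
1 · 1 · 1 · 2 · 1
[7] 2 · 1 · 1 · 1 · 0
3 · 3 · 2 · 2 · 2
2 · 3 · 3 · 1 · 2
2 · 1 · 0 · 2 · 1
3 · 3 · 2 · 3 · 1
1 · 1 · 1 · 2 · 1

52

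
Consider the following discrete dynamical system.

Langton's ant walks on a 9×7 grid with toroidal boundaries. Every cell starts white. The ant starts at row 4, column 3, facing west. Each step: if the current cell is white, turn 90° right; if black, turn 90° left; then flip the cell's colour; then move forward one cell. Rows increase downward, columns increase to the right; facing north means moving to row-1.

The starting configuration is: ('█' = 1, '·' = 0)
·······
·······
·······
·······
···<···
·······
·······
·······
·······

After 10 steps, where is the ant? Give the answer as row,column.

5,4

gen 0: ·······
·······
·······
·······
···<···
·······
·······
·······
·······
gen 1: ·······
·······
·······
···^···
···█···
·······
·······
·······
·······
gen 2: ·······
·······
·······
···█>··
···█···
·······
·······
·······
·······
gen 3: ·······
·······
·······
···██··
···█v··
·······
·······
·······
·······
gen 4: ·······
·······
·······
···██··
···<█··
·······
·······
·······
·······
gen 5: ·······
·······
·······
···██··
····█··
···v···
·······
·······
·······
gen 6: ·······
·······
·······
···██··
····█··
··<█···
·······
·······
·······
gen 7: ·······
·······
·······
···██··
··^·█··
··██···
·······
·······
·······
gen 8: ·······
·······
·······
···██··
··█>█··
··██···
·······
·······
·······
gen 9: ·······
·······
·······
···██··
··███··
··█v···
·······
·······
·······
gen 10: ·······
·······
·······
···██··
··███··
··█·>··
·······
·······
·······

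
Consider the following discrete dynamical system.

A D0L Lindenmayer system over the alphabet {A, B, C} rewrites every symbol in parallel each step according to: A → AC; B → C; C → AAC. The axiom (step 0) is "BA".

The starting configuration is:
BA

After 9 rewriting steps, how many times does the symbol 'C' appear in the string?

k=0  BA
k=1  CAC
k=2  AACACAAC
k=3  ACACAACACAACACACAAC
k=4  ACAACACAACACACAACACAACACACAACACAACACAACACACAAC
k=5  ACAACACACAACACAACACACAACACAACACAACACACAACACAACACACAACACAACACAACACACAACACAACACACAACACAACACACAACACAACACAACACACAAC
k=6  ACAACACACAACACAACACAACACACAACACAACACACAACACAACACAACACACAAC…ACAACACAACACACAACACAACACACAACACAACACACAACACAACACAACACACAAC  (len 268)
k=7  ACAACACACAACACAACACAACACACAACACAACACACAACACAACACACAACACAAC…ACAACACAACACACAACACAACACACAACACAACACACAACACAACACAACACACAAC  (len 647)
k=8  ACAACACACAACACAACACAACACACAACACAACACACAACACAACACACAACACAAC…ACAACACAACACACAACACAACACACAACACAACACACAACACAACACAACACACAAC  (len 1562)
k=9  ACAACACACAACACAACACAACACACAACACAACACACAACACAACACACAACACAAC…ACAACACAACACACAACACAACACACAACACAACACACAACACAACACAACACACAAC  (len 3771)

1562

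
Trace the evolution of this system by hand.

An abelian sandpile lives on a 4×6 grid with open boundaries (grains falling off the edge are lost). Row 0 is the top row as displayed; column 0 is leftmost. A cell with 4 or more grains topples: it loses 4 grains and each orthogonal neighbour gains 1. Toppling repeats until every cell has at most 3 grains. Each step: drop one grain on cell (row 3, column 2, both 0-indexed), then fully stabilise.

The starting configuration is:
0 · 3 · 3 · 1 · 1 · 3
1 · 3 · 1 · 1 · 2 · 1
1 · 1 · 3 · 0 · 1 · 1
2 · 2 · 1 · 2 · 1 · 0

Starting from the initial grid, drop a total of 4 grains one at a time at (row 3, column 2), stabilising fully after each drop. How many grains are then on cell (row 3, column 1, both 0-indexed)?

3

step 0: 0 · 3 · 3 · 1 · 1 · 3
1 · 3 · 1 · 1 · 2 · 1
1 · 1 · 3 · 0 · 1 · 1
2 · 2 · 1 · 2 · 1 · 0
step 1: 0 · 3 · 3 · 1 · 1 · 3
1 · 3 · 1 · 1 · 2 · 1
1 · 1 · 3 · 0 · 1 · 1
2 · 2 · 2 · 2 · 1 · 0
step 2: 0 · 3 · 3 · 1 · 1 · 3
1 · 3 · 1 · 1 · 2 · 1
1 · 1 · 3 · 0 · 1 · 1
2 · 2 · 3 · 2 · 1 · 0
step 3: 0 · 3 · 3 · 1 · 1 · 3
1 · 3 · 2 · 1 · 2 · 1
1 · 2 · 0 · 1 · 1 · 1
2 · 3 · 1 · 3 · 1 · 0
step 4: 0 · 3 · 3 · 1 · 1 · 3
1 · 3 · 2 · 1 · 2 · 1
1 · 2 · 0 · 1 · 1 · 1
2 · 3 · 2 · 3 · 1 · 0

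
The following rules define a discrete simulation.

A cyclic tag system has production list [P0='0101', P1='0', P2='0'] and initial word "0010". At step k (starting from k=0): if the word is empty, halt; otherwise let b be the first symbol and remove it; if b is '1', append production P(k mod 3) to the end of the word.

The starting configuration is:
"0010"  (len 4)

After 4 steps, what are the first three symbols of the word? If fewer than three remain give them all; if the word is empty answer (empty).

0

k=0  "0010"  (len 4)
k=1  "010"  (len 3)
k=2  "10"  (len 2)
k=3  "00"  (len 2)
k=4  "0"  (len 1)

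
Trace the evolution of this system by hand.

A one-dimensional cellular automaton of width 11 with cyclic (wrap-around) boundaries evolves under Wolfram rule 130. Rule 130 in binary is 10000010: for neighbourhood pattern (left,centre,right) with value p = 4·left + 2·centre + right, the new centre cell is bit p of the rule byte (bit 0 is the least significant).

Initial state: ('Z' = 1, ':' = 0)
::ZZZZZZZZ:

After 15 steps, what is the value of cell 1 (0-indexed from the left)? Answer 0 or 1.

gen 0: ::ZZZZZZZZ:
gen 1: :Z:ZZZZZZ::
gen 2: Z:::ZZZZ:::
gen 3: :::Z:ZZ:::Z
gen 4: ::Z::::::Z:
gen 5: :Z::::::Z::
gen 6: Z::::::Z:::
gen 7: ::::::Z:::Z
gen 8: :::::Z:::Z:
gen 9: ::::Z:::Z::
gen 10: :::Z:::Z:::
gen 11: ::Z:::Z::::
gen 12: :Z:::Z:::::
gen 13: Z:::Z::::::
gen 14: :::Z::::::Z
gen 15: ::Z::::::Z:

0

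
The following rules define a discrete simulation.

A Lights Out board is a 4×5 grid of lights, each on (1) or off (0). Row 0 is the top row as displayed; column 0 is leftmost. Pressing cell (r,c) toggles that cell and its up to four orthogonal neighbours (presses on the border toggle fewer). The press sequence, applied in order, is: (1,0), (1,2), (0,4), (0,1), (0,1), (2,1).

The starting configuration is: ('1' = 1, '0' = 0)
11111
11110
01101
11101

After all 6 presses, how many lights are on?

7

gen 0: 11111
11110
01101
11101
gen 1: 01111
00110
11101
11101
gen 2: 01011
01000
11001
11101
gen 3: 01000
01001
11001
11101
gen 4: 10100
00001
11001
11101
gen 5: 01000
01001
11001
11101
gen 6: 01000
00001
00101
10101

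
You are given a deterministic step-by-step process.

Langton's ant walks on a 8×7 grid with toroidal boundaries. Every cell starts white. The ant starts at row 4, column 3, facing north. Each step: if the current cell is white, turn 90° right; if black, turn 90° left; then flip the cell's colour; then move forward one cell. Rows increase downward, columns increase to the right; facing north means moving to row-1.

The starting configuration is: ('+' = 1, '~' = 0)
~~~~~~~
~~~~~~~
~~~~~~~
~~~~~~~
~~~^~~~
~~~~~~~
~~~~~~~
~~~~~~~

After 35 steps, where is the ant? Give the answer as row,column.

0) ~~~~~~~
~~~~~~~
~~~~~~~
~~~~~~~
~~~^~~~
~~~~~~~
~~~~~~~
~~~~~~~
1) ~~~~~~~
~~~~~~~
~~~~~~~
~~~~~~~
~~~+>~~
~~~~~~~
~~~~~~~
~~~~~~~
2) ~~~~~~~
~~~~~~~
~~~~~~~
~~~~~~~
~~~++~~
~~~~v~~
~~~~~~~
~~~~~~~
3) ~~~~~~~
~~~~~~~
~~~~~~~
~~~~~~~
~~~++~~
~~~<+~~
~~~~~~~
~~~~~~~
4) ~~~~~~~
~~~~~~~
~~~~~~~
~~~~~~~
~~~^+~~
~~~++~~
~~~~~~~
~~~~~~~
5) ~~~~~~~
~~~~~~~
~~~~~~~
~~~~~~~
~~<~+~~
~~~++~~
~~~~~~~
~~~~~~~
6) ~~~~~~~
~~~~~~~
~~~~~~~
~~^~~~~
~~+~+~~
~~~++~~
~~~~~~~
~~~~~~~
7) ~~~~~~~
~~~~~~~
~~~~~~~
~~+>~~~
~~+~+~~
~~~++~~
~~~~~~~
~~~~~~~
8) ~~~~~~~
~~~~~~~
~~~~~~~
~~++~~~
~~+v+~~
~~~++~~
~~~~~~~
~~~~~~~
9) ~~~~~~~
~~~~~~~
~~~~~~~
~~++~~~
~~<++~~
~~~++~~
~~~~~~~
~~~~~~~
10) ~~~~~~~
~~~~~~~
~~~~~~~
~~++~~~
~~~++~~
~~v++~~
~~~~~~~
~~~~~~~
11) ~~~~~~~
~~~~~~~
~~~~~~~
~~++~~~
~~~++~~
~<+++~~
~~~~~~~
~~~~~~~
12) ~~~~~~~
~~~~~~~
~~~~~~~
~~++~~~
~^~++~~
~++++~~
~~~~~~~
~~~~~~~
13) ~~~~~~~
~~~~~~~
~~~~~~~
~~++~~~
~+>++~~
~++++~~
~~~~~~~
~~~~~~~
14) ~~~~~~~
~~~~~~~
~~~~~~~
~~++~~~
~++++~~
~+v++~~
~~~~~~~
~~~~~~~
15) ~~~~~~~
~~~~~~~
~~~~~~~
~~++~~~
~++++~~
~+~>+~~
~~~~~~~
~~~~~~~
16) ~~~~~~~
~~~~~~~
~~~~~~~
~~++~~~
~++^+~~
~+~~+~~
~~~~~~~
~~~~~~~
17) ~~~~~~~
~~~~~~~
~~~~~~~
~~++~~~
~+<~+~~
~+~~+~~
~~~~~~~
~~~~~~~
18) ~~~~~~~
~~~~~~~
~~~~~~~
~~++~~~
~+~~+~~
~+v~+~~
~~~~~~~
~~~~~~~
19) ~~~~~~~
~~~~~~~
~~~~~~~
~~++~~~
~+~~+~~
~<+~+~~
~~~~~~~
~~~~~~~
20) ~~~~~~~
~~~~~~~
~~~~~~~
~~++~~~
~+~~+~~
~~+~+~~
~v~~~~~
~~~~~~~
21) ~~~~~~~
~~~~~~~
~~~~~~~
~~++~~~
~+~~+~~
~~+~+~~
<+~~~~~
~~~~~~~
22) ~~~~~~~
~~~~~~~
~~~~~~~
~~++~~~
~+~~+~~
^~+~+~~
++~~~~~
~~~~~~~
23) ~~~~~~~
~~~~~~~
~~~~~~~
~~++~~~
~+~~+~~
+>+~+~~
++~~~~~
~~~~~~~
24) ~~~~~~~
~~~~~~~
~~~~~~~
~~++~~~
~+~~+~~
+++~+~~
+v~~~~~
~~~~~~~
25) ~~~~~~~
~~~~~~~
~~~~~~~
~~++~~~
~+~~+~~
+++~+~~
+~>~~~~
~~~~~~~
26) ~~~~~~~
~~~~~~~
~~~~~~~
~~++~~~
~+~~+~~
+++~+~~
+~+~~~~
~~v~~~~
27) ~~~~~~~
~~~~~~~
~~~~~~~
~~++~~~
~+~~+~~
+++~+~~
+~+~~~~
~<+~~~~
28) ~~~~~~~
~~~~~~~
~~~~~~~
~~++~~~
~+~~+~~
+++~+~~
+^+~~~~
~++~~~~
29) ~~~~~~~
~~~~~~~
~~~~~~~
~~++~~~
~+~~+~~
+++~+~~
++>~~~~
~++~~~~
30) ~~~~~~~
~~~~~~~
~~~~~~~
~~++~~~
~+~~+~~
++^~+~~
++~~~~~
~++~~~~
31) ~~~~~~~
~~~~~~~
~~~~~~~
~~++~~~
~+~~+~~
+<~~+~~
++~~~~~
~++~~~~
32) ~~~~~~~
~~~~~~~
~~~~~~~
~~++~~~
~+~~+~~
+~~~+~~
+v~~~~~
~++~~~~
33) ~~~~~~~
~~~~~~~
~~~~~~~
~~++~~~
~+~~+~~
+~~~+~~
+~>~~~~
~++~~~~
34) ~~~~~~~
~~~~~~~
~~~~~~~
~~++~~~
~+~~+~~
+~~~+~~
+~+~~~~
~+v~~~~
35) ~~~~~~~
~~~~~~~
~~~~~~~
~~++~~~
~+~~+~~
+~~~+~~
+~+~~~~
~+~>~~~

7,3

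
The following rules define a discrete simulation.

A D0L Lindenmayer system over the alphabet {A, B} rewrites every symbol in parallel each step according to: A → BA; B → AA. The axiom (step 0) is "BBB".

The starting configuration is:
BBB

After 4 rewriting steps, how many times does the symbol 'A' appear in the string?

gen 0: BBB
gen 1: AAAAAA
gen 2: BABABABABABA
gen 3: AABAAABAAABAAABAAABAAABA
gen 4: BABAAABABABAAABABABAAABABABAAABABABAAABABABAAABA

30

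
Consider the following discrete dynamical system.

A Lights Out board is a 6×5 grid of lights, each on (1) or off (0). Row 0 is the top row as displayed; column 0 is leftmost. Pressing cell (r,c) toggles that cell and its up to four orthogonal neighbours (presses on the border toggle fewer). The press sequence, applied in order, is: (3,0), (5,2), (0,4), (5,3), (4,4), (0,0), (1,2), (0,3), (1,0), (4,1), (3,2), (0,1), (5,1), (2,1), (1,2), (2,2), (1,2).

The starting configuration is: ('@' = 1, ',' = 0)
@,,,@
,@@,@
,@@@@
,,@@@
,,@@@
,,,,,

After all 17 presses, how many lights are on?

14

step 0: @,,,@
,@@,@
,@@@@
,,@@@
,,@@@
,,,,,
step 1: @,,,@
,@@,@
@@@@@
@@@@@
@,@@@
,,,,,
step 2: @,,,@
,@@,@
@@@@@
@@@@@
@,,@@
,@@@,
step 3: @,,@,
,@@,,
@@@@@
@@@@@
@,,@@
,@@@,
step 4: @,,@,
,@@,,
@@@@@
@@@@@
@,,,@
,@,,@
step 5: @,,@,
,@@,,
@@@@@
@@@@,
@,,@,
,@,,,
step 6: ,@,@,
@@@,,
@@@@@
@@@@,
@,,@,
,@,,,
step 7: ,@@@,
@,,@,
@@,@@
@@@@,
@,,@,
,@,,,
step 8: ,@,,@
@,,,,
@@,@@
@@@@,
@,,@,
,@,,,
step 9: @@,,@
,@,,,
,@,@@
@@@@,
@,,@,
,@,,,
step 10: @@,,@
,@,,,
,@,@@
@,@@,
,@@@,
,,,,,
step 11: @@,,@
,@,,,
,@@@@
@@,,,
,@,@,
,,,,,
step 12: ,,@,@
,,,,,
,@@@@
@@,,,
,@,@,
,,,,,
step 13: ,,@,@
,,,,,
,@@@@
@@,,,
,,,@,
@@@,,
step 14: ,,@,@
,@,,,
@,,@@
@,,,,
,,,@,
@@@,,
step 15: ,,,,@
,,@@,
@,@@@
@,,,,
,,,@,
@@@,,
step 16: ,,,,@
,,,@,
@@,,@
@,@,,
,,,@,
@@@,,
step 17: ,,@,@
,@@,,
@@@,@
@,@,,
,,,@,
@@@,,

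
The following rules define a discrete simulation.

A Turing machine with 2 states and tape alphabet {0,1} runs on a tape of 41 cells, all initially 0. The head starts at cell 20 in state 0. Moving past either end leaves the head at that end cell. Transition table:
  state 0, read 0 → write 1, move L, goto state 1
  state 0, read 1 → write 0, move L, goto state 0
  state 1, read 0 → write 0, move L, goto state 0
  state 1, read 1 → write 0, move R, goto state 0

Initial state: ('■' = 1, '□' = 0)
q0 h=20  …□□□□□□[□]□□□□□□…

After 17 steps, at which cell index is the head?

0) q0 h=20  …□□□□□□[□]□□□□□□…
1) q1 h=19  …□□□□□□[□]■□□□□□…
2) q0 h=18  …□□□□□□[□]□■□□□□…
3) q1 h=17  …□□□□□□[□]■□■□□□…
4) q0 h=16  …□□□□□□[□]□■□■□□…
5) q1 h=15  …□□□□□□[□]■□■□■□…
6) q0 h=14  …□□□□□□[□]□■□■□■…
7) q1 h=13  …□□□□□□[□]■□■□■□…
8) q0 h=12  …□□□□□□[□]□■□■□■…
9) q1 h=11  …□□□□□□[□]■□■□■□…
10) q0 h=10  …□□□□□□[□]□■□■□■…
11) q1 h= 9  …□□□□□□[□]■□■□■□…
12) q0 h= 8  …□□□□□□[□]□■□■□■…
13) q1 h= 7  …□□□□□□[□]■□■□■□…
14) q0 h= 6  |□□□□□□[□]□■□■□■…
15) q1 h= 5  |□□□□□[□]■□■□■□…
16) q0 h= 4  |□□□□[□]□■□■□■…
17) q1 h= 3  |□□□[□]■□■□■□…

3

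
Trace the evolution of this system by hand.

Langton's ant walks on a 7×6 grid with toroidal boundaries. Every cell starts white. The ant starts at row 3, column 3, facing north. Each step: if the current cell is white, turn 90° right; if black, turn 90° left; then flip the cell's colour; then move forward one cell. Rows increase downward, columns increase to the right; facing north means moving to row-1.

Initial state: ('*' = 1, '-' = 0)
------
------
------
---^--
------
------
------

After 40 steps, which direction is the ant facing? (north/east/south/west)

north

k=0  ------
------
------
---^--
------
------
------
k=1  ------
------
------
---*>-
------
------
------
k=2  ------
------
------
---**-
----v-
------
------
k=3  ------
------
------
---**-
---<*-
------
------
k=4  ------
------
------
---^*-
---**-
------
------
k=5  ------
------
------
--<-*-
---**-
------
------
k=6  ------
------
--^---
--*-*-
---**-
------
------
k=7  ------
------
--*>--
--*-*-
---**-
------
------
k=8  ------
------
--**--
--*v*-
---**-
------
------
k=9  ------
------
--**--
--<**-
---**-
------
------
k=10  ------
------
--**--
---**-
--v**-
------
------
k=11  ------
------
--**--
---**-
-<***-
------
------
k=12  ------
------
--**--
-^-**-
-****-
------
------
k=13  ------
------
--**--
-*>**-
-****-
------
------
k=14  ------
------
--**--
-****-
-*v**-
------
------
k=15  ------
------
--**--
-****-
-*->*-
------
------
k=16  ------
------
--**--
-**^*-
-*--*-
------
------
k=17  ------
------
--**--
-*<-*-
-*--*-
------
------
k=18  ------
------
--**--
-*--*-
-*v-*-
------
------
k=19  ------
------
--**--
-*--*-
-<*-*-
------
------
k=20  ------
------
--**--
-*--*-
--*-*-
-v----
------
k=21  ------
------
--**--
-*--*-
--*-*-
<*----
------
k=22  ------
------
--**--
-*--*-
^-*-*-
**----
------
k=23  ------
------
--**--
-*--*-
*>*-*-
**----
------
k=24  ------
------
--**--
-*--*-
***-*-
*v----
------
k=25  ------
------
--**--
-*--*-
***-*-
*->---
------
k=26  ------
------
--**--
-*--*-
***-*-
*-*---
--v---
k=27  ------
------
--**--
-*--*-
***-*-
*-*---
-<*---
k=28  ------
------
--**--
-*--*-
***-*-
*^*---
-**---
k=29  ------
------
--**--
-*--*-
***-*-
**>---
-**---
k=30  ------
------
--**--
-*--*-
**^-*-
**----
-**---
k=31  ------
------
--**--
-*--*-
*<--*-
**----
-**---
k=32  ------
------
--**--
-*--*-
*---*-
*v----
-**---
k=33  ------
------
--**--
-*--*-
*---*-
*->---
-**---
k=34  ------
------
--**--
-*--*-
*---*-
*-*---
-*v---
k=35  ------
------
--**--
-*--*-
*---*-
*-*---
-*->--
k=36  ---v--
------
--**--
-*--*-
*---*-
*-*---
-*-*--
k=37  --<*--
------
--**--
-*--*-
*---*-
*-*---
-*-*--
k=38  --**--
------
--**--
-*--*-
*---*-
*-*---
-*^*--
k=39  --**--
------
--**--
-*--*-
*---*-
*-*---
-**>--
k=40  --**--
------
--**--
-*--*-
*---*-
*-*^--
-**---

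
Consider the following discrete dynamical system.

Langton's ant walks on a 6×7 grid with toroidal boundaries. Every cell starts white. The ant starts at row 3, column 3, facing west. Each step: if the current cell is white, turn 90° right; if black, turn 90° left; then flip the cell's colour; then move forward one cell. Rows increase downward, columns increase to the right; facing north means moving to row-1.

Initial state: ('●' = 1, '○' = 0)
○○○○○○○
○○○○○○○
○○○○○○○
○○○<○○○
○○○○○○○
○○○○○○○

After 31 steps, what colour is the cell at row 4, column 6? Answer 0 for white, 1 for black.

1

step 0: ○○○○○○○
○○○○○○○
○○○○○○○
○○○<○○○
○○○○○○○
○○○○○○○
step 1: ○○○○○○○
○○○○○○○
○○○^○○○
○○○●○○○
○○○○○○○
○○○○○○○
step 2: ○○○○○○○
○○○○○○○
○○○●>○○
○○○●○○○
○○○○○○○
○○○○○○○
step 3: ○○○○○○○
○○○○○○○
○○○●●○○
○○○●v○○
○○○○○○○
○○○○○○○
step 4: ○○○○○○○
○○○○○○○
○○○●●○○
○○○<●○○
○○○○○○○
○○○○○○○
step 5: ○○○○○○○
○○○○○○○
○○○●●○○
○○○○●○○
○○○v○○○
○○○○○○○
step 6: ○○○○○○○
○○○○○○○
○○○●●○○
○○○○●○○
○○<●○○○
○○○○○○○
step 7: ○○○○○○○
○○○○○○○
○○○●●○○
○○^○●○○
○○●●○○○
○○○○○○○
step 8: ○○○○○○○
○○○○○○○
○○○●●○○
○○●>●○○
○○●●○○○
○○○○○○○
step 9: ○○○○○○○
○○○○○○○
○○○●●○○
○○●●●○○
○○●v○○○
○○○○○○○
step 10: ○○○○○○○
○○○○○○○
○○○●●○○
○○●●●○○
○○●○>○○
○○○○○○○
step 11: ○○○○○○○
○○○○○○○
○○○●●○○
○○●●●○○
○○●○●○○
○○○○v○○
step 12: ○○○○○○○
○○○○○○○
○○○●●○○
○○●●●○○
○○●○●○○
○○○<●○○
step 13: ○○○○○○○
○○○○○○○
○○○●●○○
○○●●●○○
○○●^●○○
○○○●●○○
step 14: ○○○○○○○
○○○○○○○
○○○●●○○
○○●●●○○
○○●●>○○
○○○●●○○
step 15: ○○○○○○○
○○○○○○○
○○○●●○○
○○●●^○○
○○●●○○○
○○○●●○○
step 16: ○○○○○○○
○○○○○○○
○○○●●○○
○○●<○○○
○○●●○○○
○○○●●○○
step 17: ○○○○○○○
○○○○○○○
○○○●●○○
○○●○○○○
○○●v○○○
○○○●●○○
step 18: ○○○○○○○
○○○○○○○
○○○●●○○
○○●○○○○
○○●○>○○
○○○●●○○
step 19: ○○○○○○○
○○○○○○○
○○○●●○○
○○●○○○○
○○●○●○○
○○○●v○○
step 20: ○○○○○○○
○○○○○○○
○○○●●○○
○○●○○○○
○○●○●○○
○○○●○>○
step 21: ○○○○○v○
○○○○○○○
○○○●●○○
○○●○○○○
○○●○●○○
○○○●○●○
step 22: ○○○○<●○
○○○○○○○
○○○●●○○
○○●○○○○
○○●○●○○
○○○●○●○
step 23: ○○○○●●○
○○○○○○○
○○○●●○○
○○●○○○○
○○●○●○○
○○○●^●○
step 24: ○○○○●●○
○○○○○○○
○○○●●○○
○○●○○○○
○○●○●○○
○○○●●>○
step 25: ○○○○●●○
○○○○○○○
○○○●●○○
○○●○○○○
○○●○●^○
○○○●●○○
step 26: ○○○○●●○
○○○○○○○
○○○●●○○
○○●○○○○
○○●○●●>
○○○●●○○
step 27: ○○○○●●○
○○○○○○○
○○○●●○○
○○●○○○○
○○●○●●●
○○○●●○v
step 28: ○○○○●●○
○○○○○○○
○○○●●○○
○○●○○○○
○○●○●●●
○○○●●<●
step 29: ○○○○●●○
○○○○○○○
○○○●●○○
○○●○○○○
○○●○●^●
○○○●●●●
step 30: ○○○○●●○
○○○○○○○
○○○●●○○
○○●○○○○
○○●○<○●
○○○●●●●
step 31: ○○○○●●○
○○○○○○○
○○○●●○○
○○●○○○○
○○●○○○●
○○○●v●●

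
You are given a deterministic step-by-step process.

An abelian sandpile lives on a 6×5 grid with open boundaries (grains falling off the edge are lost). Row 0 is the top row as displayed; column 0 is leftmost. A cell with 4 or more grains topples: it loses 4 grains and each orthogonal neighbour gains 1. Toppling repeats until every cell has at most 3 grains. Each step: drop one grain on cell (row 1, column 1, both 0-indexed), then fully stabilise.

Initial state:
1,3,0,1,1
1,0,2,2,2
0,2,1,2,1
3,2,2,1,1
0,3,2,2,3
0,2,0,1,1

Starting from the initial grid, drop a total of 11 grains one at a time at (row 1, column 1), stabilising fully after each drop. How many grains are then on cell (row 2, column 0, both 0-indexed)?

2

step 0: 1,3,0,1,1
1,0,2,2,2
0,2,1,2,1
3,2,2,1,1
0,3,2,2,3
0,2,0,1,1
step 1: 1,3,0,1,1
1,1,2,2,2
0,2,1,2,1
3,2,2,1,1
0,3,2,2,3
0,2,0,1,1
step 2: 1,3,0,1,1
1,2,2,2,2
0,2,1,2,1
3,2,2,1,1
0,3,2,2,3
0,2,0,1,1
step 3: 1,3,0,1,1
1,3,2,2,2
0,2,1,2,1
3,2,2,1,1
0,3,2,2,3
0,2,0,1,1
step 4: 2,0,1,1,1
2,1,3,2,2
0,3,1,2,1
3,2,2,1,1
0,3,2,2,3
0,2,0,1,1
step 5: 2,0,1,1,1
2,2,3,2,2
0,3,1,2,1
3,2,2,1,1
0,3,2,2,3
0,2,0,1,1
step 6: 2,0,1,1,1
2,3,3,2,2
0,3,1,2,1
3,2,2,1,1
0,3,2,2,3
0,2,0,1,1
step 7: 2,1,2,1,1
3,2,0,3,2
1,0,3,2,1
3,3,2,1,1
0,3,2,2,3
0,2,0,1,1
step 8: 2,1,2,1,1
3,3,0,3,2
1,0,3,2,1
3,3,2,1,1
0,3,2,2,3
0,2,0,1,1
step 9: 3,2,2,1,1
0,1,1,3,2
2,1,3,2,1
3,3,2,1,1
0,3,2,2,3
0,2,0,1,1
step 10: 3,2,2,1,1
0,2,1,3,2
2,1,3,2,1
3,3,2,1,1
0,3,2,2,3
0,2,0,1,1
step 11: 3,2,2,1,1
0,3,1,3,2
2,1,3,2,1
3,3,2,1,1
0,3,2,2,3
0,2,0,1,1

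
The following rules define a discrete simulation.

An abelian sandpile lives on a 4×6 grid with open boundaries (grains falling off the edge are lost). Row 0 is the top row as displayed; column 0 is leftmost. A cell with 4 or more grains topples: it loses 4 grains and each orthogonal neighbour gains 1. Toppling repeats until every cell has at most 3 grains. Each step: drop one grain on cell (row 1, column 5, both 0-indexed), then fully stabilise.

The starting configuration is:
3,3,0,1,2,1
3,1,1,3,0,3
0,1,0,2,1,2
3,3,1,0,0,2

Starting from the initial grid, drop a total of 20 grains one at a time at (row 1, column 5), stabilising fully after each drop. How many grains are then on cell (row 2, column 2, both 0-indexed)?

gen 0: 3,3,0,1,2,1
3,1,1,3,0,3
0,1,0,2,1,2
3,3,1,0,0,2
gen 1: 3,3,0,1,2,2
3,1,1,3,1,0
0,1,0,2,1,3
3,3,1,0,0,2
gen 2: 3,3,0,1,2,2
3,1,1,3,1,1
0,1,0,2,1,3
3,3,1,0,0,2
gen 3: 3,3,0,1,2,2
3,1,1,3,1,2
0,1,0,2,1,3
3,3,1,0,0,2
gen 4: 3,3,0,1,2,2
3,1,1,3,1,3
0,1,0,2,1,3
3,3,1,0,0,2
gen 5: 3,3,0,1,2,3
3,1,1,3,2,1
0,1,0,2,2,0
3,3,1,0,0,3
gen 6: 3,3,0,1,2,3
3,1,1,3,2,2
0,1,0,2,2,0
3,3,1,0,0,3
gen 7: 3,3,0,1,2,3
3,1,1,3,2,3
0,1,0,2,2,0
3,3,1,0,0,3
gen 8: 3,3,0,1,3,0
3,1,1,3,3,1
0,1,0,2,2,1
3,3,1,0,0,3
gen 9: 3,3,0,1,3,0
3,1,1,3,3,2
0,1,0,2,2,1
3,3,1,0,0,3
gen 10: 3,3,0,1,3,0
3,1,1,3,3,3
0,1,0,2,2,1
3,3,1,0,0,3
gen 11: 3,3,0,3,0,2
3,1,2,0,2,1
0,1,0,3,3,2
3,3,1,0,0,3
gen 12: 3,3,0,3,0,2
3,1,2,0,2,2
0,1,0,3,3,2
3,3,1,0,0,3
gen 13: 3,3,0,3,0,2
3,1,2,0,2,3
0,1,0,3,3,2
3,3,1,0,0,3
gen 14: 3,3,0,3,0,3
3,1,2,0,3,0
0,1,0,3,3,3
3,3,1,0,0,3
gen 15: 3,3,0,3,0,3
3,1,2,0,3,1
0,1,0,3,3,3
3,3,1,0,0,3
gen 16: 3,3,0,3,0,3
3,1,2,0,3,2
0,1,0,3,3,3
3,3,1,0,0,3
gen 17: 3,3,0,3,0,3
3,1,2,0,3,3
0,1,0,3,3,3
3,3,1,0,0,3
gen 18: 3,3,0,3,2,0
3,1,2,2,1,3
0,1,1,0,2,2
3,3,1,1,2,0
gen 19: 3,3,0,3,2,1
3,1,2,2,2,0
0,1,1,0,2,3
3,3,1,1,2,0
gen 20: 3,3,0,3,2,1
3,1,2,2,2,1
0,1,1,0,2,3
3,3,1,1,2,0

1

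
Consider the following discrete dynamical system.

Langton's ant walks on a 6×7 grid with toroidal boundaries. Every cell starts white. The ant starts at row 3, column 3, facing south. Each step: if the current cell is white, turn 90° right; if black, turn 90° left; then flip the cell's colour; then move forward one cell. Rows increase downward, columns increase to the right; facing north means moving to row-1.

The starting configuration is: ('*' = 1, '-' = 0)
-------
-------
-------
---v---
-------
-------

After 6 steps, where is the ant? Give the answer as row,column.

4,4

0) -------
-------
-------
---v---
-------
-------
1) -------
-------
-------
--<*---
-------
-------
2) -------
-------
--^----
--**---
-------
-------
3) -------
-------
--*>---
--**---
-------
-------
4) -------
-------
--**---
--*v---
-------
-------
5) -------
-------
--**---
--*->--
-------
-------
6) -------
-------
--**---
--*-*--
----v--
-------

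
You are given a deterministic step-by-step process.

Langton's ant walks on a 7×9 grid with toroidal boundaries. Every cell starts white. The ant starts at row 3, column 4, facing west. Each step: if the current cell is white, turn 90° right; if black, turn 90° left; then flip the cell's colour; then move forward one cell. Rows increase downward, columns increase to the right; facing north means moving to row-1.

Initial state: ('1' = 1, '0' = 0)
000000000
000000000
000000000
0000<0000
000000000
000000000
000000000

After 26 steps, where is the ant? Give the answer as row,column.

step 0: 000000000
000000000
000000000
0000<0000
000000000
000000000
000000000
step 1: 000000000
000000000
0000^0000
000010000
000000000
000000000
000000000
step 2: 000000000
000000000
00001>000
000010000
000000000
000000000
000000000
step 3: 000000000
000000000
000011000
00001v000
000000000
000000000
000000000
step 4: 000000000
000000000
000011000
0000<1000
000000000
000000000
000000000
step 5: 000000000
000000000
000011000
000001000
0000v0000
000000000
000000000
step 6: 000000000
000000000
000011000
000001000
000<10000
000000000
000000000
step 7: 000000000
000000000
000011000
000^01000
000110000
000000000
000000000
step 8: 000000000
000000000
000011000
0001>1000
000110000
000000000
000000000
step 9: 000000000
000000000
000011000
000111000
0001v0000
000000000
000000000
step 10: 000000000
000000000
000011000
000111000
00010>000
000000000
000000000
step 11: 000000000
000000000
000011000
000111000
000101000
00000v000
000000000
step 12: 000000000
000000000
000011000
000111000
000101000
0000<1000
000000000
step 13: 000000000
000000000
000011000
000111000
0001^1000
000011000
000000000
step 14: 000000000
000000000
000011000
000111000
00011>000
000011000
000000000
step 15: 000000000
000000000
000011000
00011^000
000110000
000011000
000000000
step 16: 000000000
000000000
000011000
0001<0000
000110000
000011000
000000000
step 17: 000000000
000000000
000011000
000100000
0001v0000
000011000
000000000
step 18: 000000000
000000000
000011000
000100000
00010>000
000011000
000000000
step 19: 000000000
000000000
000011000
000100000
000101000
00001v000
000000000
step 20: 000000000
000000000
000011000
000100000
000101000
000010>00
000000000
step 21: 000000000
000000000
000011000
000100000
000101000
000010100
000000v00
step 22: 000000000
000000000
000011000
000100000
000101000
000010100
00000<100
step 23: 000000000
000000000
000011000
000100000
000101000
00001^100
000001100
step 24: 000000000
000000000
000011000
000100000
000101000
000011>00
000001100
step 25: 000000000
000000000
000011000
000100000
000101^00
000011000
000001100
step 26: 000000000
000000000
000011000
000100000
0001011>0
000011000
000001100

4,7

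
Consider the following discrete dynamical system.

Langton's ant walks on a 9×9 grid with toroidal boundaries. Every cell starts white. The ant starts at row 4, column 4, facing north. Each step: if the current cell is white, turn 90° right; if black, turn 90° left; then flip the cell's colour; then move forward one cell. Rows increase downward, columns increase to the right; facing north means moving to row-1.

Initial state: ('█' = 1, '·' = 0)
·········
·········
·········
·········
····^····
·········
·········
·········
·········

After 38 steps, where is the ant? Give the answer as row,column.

gen 0: ·········
·········
·········
·········
····^····
·········
·········
·········
·········
gen 1: ·········
·········
·········
·········
····█>···
·········
·········
·········
·········
gen 2: ·········
·········
·········
·········
····██···
·····v···
·········
·········
·········
gen 3: ·········
·········
·········
·········
····██···
····<█···
·········
·········
·········
gen 4: ·········
·········
·········
·········
····^█···
····██···
·········
·········
·········
gen 5: ·········
·········
·········
·········
···<·█···
····██···
·········
·········
·········
gen 6: ·········
·········
·········
···^·····
···█·█···
····██···
·········
·········
·········
gen 7: ·········
·········
·········
···█>····
···█·█···
····██···
·········
·········
·········
gen 8: ·········
·········
·········
···██····
···█v█···
····██···
·········
·········
·········
gen 9: ·········
·········
·········
···██····
···<██···
····██···
·········
·········
·········
gen 10: ·········
·········
·········
···██····
····██···
···v██···
·········
·········
·········
gen 11: ·········
·········
·········
···██····
····██···
··<███···
·········
·········
·········
gen 12: ·········
·········
·········
···██····
··^·██···
··████···
·········
·········
·········
gen 13: ·········
·········
·········
···██····
··█>██···
··████···
·········
·········
·········
gen 14: ·········
·········
·········
···██····
··████···
··█v██···
·········
·········
·········
gen 15: ·········
·········
·········
···██····
··████···
··█·>█···
·········
·········
·········
gen 16: ·········
·········
·········
···██····
··██^█···
··█··█···
·········
·········
·········
gen 17: ·········
·········
·········
···██····
··█<·█···
··█··█···
·········
·········
·········
gen 18: ·········
·········
·········
···██····
··█··█···
··█v·█···
·········
·········
·········
gen 19: ·········
·········
·········
···██····
··█··█···
··<█·█···
·········
·········
·········
gen 20: ·········
·········
·········
···██····
··█··█···
···█·█···
··v······
·········
·········
gen 21: ·········
·········
·········
···██····
··█··█···
···█·█···
·<█······
·········
·········
gen 22: ·········
·········
·········
···██····
··█··█···
·^·█·█···
·██······
·········
·········
gen 23: ·········
·········
·········
···██····
··█··█···
·█>█·█···
·██······
·········
·········
gen 24: ·········
·········
·········
···██····
··█··█···
·███·█···
·█v······
·········
·········
gen 25: ·········
·········
·········
···██····
··█··█···
·███·█···
·█·>·····
·········
·········
gen 26: ·········
·········
·········
···██····
··█··█···
·███·█···
·█·█·····
···v·····
·········
gen 27: ·········
·········
·········
···██····
··█··█···
·███·█···
·█·█·····
··<█·····
·········
gen 28: ·········
·········
·········
···██····
··█··█···
·███·█···
·█^█·····
··██·····
·········
gen 29: ·········
·········
·········
···██····
··█··█···
·███·█···
·██>·····
··██·····
·········
gen 30: ·········
·········
·········
···██····
··█··█···
·██^·█···
·██······
··██·····
·········
gen 31: ·········
·········
·········
···██····
··█··█···
·█<··█···
·██······
··██·····
·········
gen 32: ·········
·········
·········
···██····
··█··█···
·█···█···
·█v······
··██·····
·········
gen 33: ·········
·········
·········
···██····
··█··█···
·█···█···
·█·>·····
··██·····
·········
gen 34: ·········
·········
·········
···██····
··█··█···
·█···█···
·█·█·····
··█v·····
·········
gen 35: ·········
·········
·········
···██····
··█··█···
·█···█···
·█·█·····
··█·>····
·········
gen 36: ·········
·········
·········
···██····
··█··█···
·█···█···
·█·█·····
··█·█····
····v····
gen 37: ·········
·········
·········
···██····
··█··█···
·█···█···
·█·█·····
··█·█····
···<█····
gen 38: ·········
·········
·········
···██····
··█··█···
·█···█···
·█·█·····
··█^█····
···██····

7,3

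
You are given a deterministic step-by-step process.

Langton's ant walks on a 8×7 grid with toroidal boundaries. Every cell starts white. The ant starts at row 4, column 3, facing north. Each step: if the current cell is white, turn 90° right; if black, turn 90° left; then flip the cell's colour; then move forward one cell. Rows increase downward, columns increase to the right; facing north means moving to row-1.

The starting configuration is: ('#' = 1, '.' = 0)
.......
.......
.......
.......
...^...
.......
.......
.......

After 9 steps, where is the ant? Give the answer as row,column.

4,2

step 0: .......
.......
.......
.......
...^...
.......
.......
.......
step 1: .......
.......
.......
.......
...#>..
.......
.......
.......
step 2: .......
.......
.......
.......
...##..
....v..
.......
.......
step 3: .......
.......
.......
.......
...##..
...<#..
.......
.......
step 4: .......
.......
.......
.......
...^#..
...##..
.......
.......
step 5: .......
.......
.......
.......
..<.#..
...##..
.......
.......
step 6: .......
.......
.......
..^....
..#.#..
...##..
.......
.......
step 7: .......
.......
.......
..#>...
..#.#..
...##..
.......
.......
step 8: .......
.......
.......
..##...
..#v#..
...##..
.......
.......
step 9: .......
.......
.......
..##...
..<##..
...##..
.......
.......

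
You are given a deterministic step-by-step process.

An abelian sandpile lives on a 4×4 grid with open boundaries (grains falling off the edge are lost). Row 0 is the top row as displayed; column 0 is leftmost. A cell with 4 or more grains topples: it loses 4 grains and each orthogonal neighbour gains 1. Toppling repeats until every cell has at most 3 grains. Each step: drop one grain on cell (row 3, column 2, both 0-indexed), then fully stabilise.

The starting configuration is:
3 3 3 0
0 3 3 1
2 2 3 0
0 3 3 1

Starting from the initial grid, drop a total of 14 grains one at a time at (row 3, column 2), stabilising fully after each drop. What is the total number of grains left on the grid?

31

gen 0: 3 3 3 0
0 3 3 1
2 2 3 0
0 3 3 1
gen 1: 0 2 1 1
2 2 2 2
3 1 2 1
1 1 2 2
gen 2: 0 2 1 1
2 2 2 2
3 1 2 1
1 1 3 2
gen 3: 0 2 1 1
2 2 2 2
3 1 3 1
1 2 0 3
gen 4: 0 2 1 1
2 2 2 2
3 1 3 1
1 2 1 3
gen 5: 0 2 1 1
2 2 2 2
3 1 3 1
1 2 2 3
gen 6: 0 2 1 1
2 2 2 2
3 1 3 1
1 2 3 3
gen 7: 0 2 1 1
2 2 3 2
3 2 0 3
1 3 2 0
gen 8: 0 2 1 1
2 2 3 2
3 2 0 3
1 3 3 0
gen 9: 0 2 1 1
2 2 3 2
3 3 1 3
2 0 1 1
gen 10: 0 2 1 1
2 2 3 2
3 3 1 3
2 0 2 1
gen 11: 0 2 1 1
2 2 3 2
3 3 1 3
2 0 3 1
gen 12: 0 2 1 1
2 2 3 2
3 3 2 3
2 1 0 2
gen 13: 0 2 1 1
2 2 3 2
3 3 2 3
2 1 1 2
gen 14: 0 2 1 1
2 2 3 2
3 3 2 3
2 1 2 2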